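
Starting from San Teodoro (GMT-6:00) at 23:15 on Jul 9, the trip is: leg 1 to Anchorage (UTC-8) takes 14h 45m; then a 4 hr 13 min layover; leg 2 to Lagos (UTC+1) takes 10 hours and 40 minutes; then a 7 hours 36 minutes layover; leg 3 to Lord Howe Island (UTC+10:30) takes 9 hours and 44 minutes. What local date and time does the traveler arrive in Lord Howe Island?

Convert departure to UTC: 23:15 + 6:00 = 05:15 UTC on Jul 10.
Add 14 hours 45 minutes leg 1 → 20:00 UTC.
Add 4 hours and 13 minutes layover in Anchorage → 00:13 UTC (Jul 11).
Add 10 hours 40 minutes leg 2 → 10:53 UTC.
Add 7 hours and 36 minutes layover in Lagos → 18:29 UTC.
Add 9 hours 44 minutes leg 3 → 04:13 UTC (Jul 12).
Lord Howe Island is UTC+10:30, so local arrival = 04:13 + 10:30 = 14:43 on Jul 12.

14:43 on July 12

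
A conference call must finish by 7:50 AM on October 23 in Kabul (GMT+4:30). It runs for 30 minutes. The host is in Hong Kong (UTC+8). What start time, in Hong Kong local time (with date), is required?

10:50 AM on Oct 23

Target end time in UTC: 7:50 AM − 4:30 = 3:20 AM on Oct 23.
Subtract 30 minutes → start 2:50 AM UTC on Oct 23.
Hong Kong is UTC+8:00: 2:50 AM + 8:00 = 10:50 AM on Oct 23.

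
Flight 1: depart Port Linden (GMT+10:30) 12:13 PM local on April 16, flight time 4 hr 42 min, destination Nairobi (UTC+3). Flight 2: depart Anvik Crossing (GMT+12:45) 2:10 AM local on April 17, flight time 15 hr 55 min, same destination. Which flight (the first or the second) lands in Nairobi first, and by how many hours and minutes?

the first, by 22 hours 55 minutes

Flight 1 in UTC: 12:13 PM − 10:30 = 1:43 AM on Apr 16.
+4 hours 42 minutes → arrive 6:25 AM UTC on Apr 16.
Flight 2 in UTC: 2:10 AM − 12:45 = 1:25 PM on Apr 16.
+15 hours and 55 minutes → arrive 5:20 AM UTC on Apr 17.
Flight 1 lands earlier by 22 hours 55 minutes.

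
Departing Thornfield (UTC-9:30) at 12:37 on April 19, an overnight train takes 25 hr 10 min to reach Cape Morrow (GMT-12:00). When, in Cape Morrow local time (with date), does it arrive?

Convert departure to UTC: 12:37 + 9:30 = 22:07 UTC on Apr 19.
Add 25 hours 10 minutes travel time → 23:17 UTC (Apr 20).
Cape Morrow is UTC−12:00, so local arrival = 23:17 − 12:00 = 11:17 on Apr 20.

11:17 on April 20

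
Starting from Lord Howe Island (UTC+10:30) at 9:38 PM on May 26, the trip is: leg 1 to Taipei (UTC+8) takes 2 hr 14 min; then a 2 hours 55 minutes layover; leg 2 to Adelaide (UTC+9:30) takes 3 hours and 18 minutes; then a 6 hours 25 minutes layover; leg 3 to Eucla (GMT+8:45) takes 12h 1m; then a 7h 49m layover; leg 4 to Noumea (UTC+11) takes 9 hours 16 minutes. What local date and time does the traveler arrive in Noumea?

Convert departure to UTC: 9:38 PM − 10:30 = 11:08 AM UTC on May 26.
Add 2 hours and 14 minutes leg 1 → 1:22 PM UTC.
Add 2 hours and 55 minutes layover in Taipei → 4:17 PM UTC.
Add 3 hours and 18 minutes leg 2 → 7:35 PM UTC.
Add 6 hours 25 minutes layover in Adelaide → 2:00 AM UTC (May 27).
Add 12 hours and 1 minute leg 3 → 2:01 PM UTC.
Add 7 hours and 49 minutes layover in Eucla → 9:50 PM UTC.
Add 9 hours 16 minutes leg 4 → 7:06 AM UTC (May 28).
Noumea is UTC+11:00, so local arrival = 7:06 AM + 11:00 = 6:06 PM on May 28.

6:06 PM on May 28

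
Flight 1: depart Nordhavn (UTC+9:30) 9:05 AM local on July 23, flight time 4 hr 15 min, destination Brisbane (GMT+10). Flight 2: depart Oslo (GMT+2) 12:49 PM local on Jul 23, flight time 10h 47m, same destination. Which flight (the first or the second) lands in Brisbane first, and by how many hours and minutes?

Flight 1 in UTC: 9:05 AM − 9:30 = 11:35 PM on Jul 22.
+4 hours and 15 minutes → arrive 3:50 AM UTC on Jul 23.
Flight 2 in UTC: 12:49 PM − 2:00 = 10:49 AM on Jul 23.
+10 hours 47 minutes → arrive 9:36 PM UTC on Jul 23.
Flight 1 lands earlier by 17 hours 46 minutes.

the first, by 17 hours 46 minutes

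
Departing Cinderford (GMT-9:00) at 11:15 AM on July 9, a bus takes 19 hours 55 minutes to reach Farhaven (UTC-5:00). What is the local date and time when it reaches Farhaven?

Convert departure to UTC: 11:15 AM + 9:00 = 8:15 PM UTC on Jul 9.
Add 19 hours 55 minutes travel time → 4:10 PM UTC (Jul 10).
Farhaven is UTC−5:00, so local arrival = 4:10 PM − 5:00 = 11:10 AM on Jul 10.

11:10 AM on Jul 10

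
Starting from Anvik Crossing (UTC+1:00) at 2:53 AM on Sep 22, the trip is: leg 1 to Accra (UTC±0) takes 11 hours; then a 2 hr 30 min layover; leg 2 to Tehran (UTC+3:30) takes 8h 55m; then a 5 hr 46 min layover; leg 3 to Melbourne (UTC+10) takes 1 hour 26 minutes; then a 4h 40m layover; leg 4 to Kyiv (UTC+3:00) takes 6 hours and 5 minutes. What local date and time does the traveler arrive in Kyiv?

9:15 PM on September 23

Convert departure to UTC: 2:53 AM − 1:00 = 1:53 AM UTC on Sep 22.
Add 11 hours leg 1 → 12:53 PM UTC.
Add 2 hours 30 minutes layover in Accra → 3:23 PM UTC.
Add 8 hours 55 minutes leg 2 → 12:18 AM UTC (Sep 23).
Add 5 hours and 46 minutes layover in Tehran → 6:04 AM UTC.
Add 1 hour 26 minutes leg 3 → 7:30 AM UTC.
Add 4 hours and 40 minutes layover in Melbourne → 12:10 PM UTC.
Add 6 hours and 5 minutes leg 4 → 6:15 PM UTC.
Kyiv is UTC+3:00, so local arrival = 6:15 PM + 3:00 = 9:15 PM on Sep 23.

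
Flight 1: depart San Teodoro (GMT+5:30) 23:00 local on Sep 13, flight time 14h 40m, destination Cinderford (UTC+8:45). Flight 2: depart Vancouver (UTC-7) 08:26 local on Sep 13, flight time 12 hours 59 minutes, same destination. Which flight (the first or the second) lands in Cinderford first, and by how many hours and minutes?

the second, by 3 hours 45 minutes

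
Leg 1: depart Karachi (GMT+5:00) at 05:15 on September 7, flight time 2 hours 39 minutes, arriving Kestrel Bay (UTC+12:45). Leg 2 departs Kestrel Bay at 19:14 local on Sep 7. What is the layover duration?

3 hours 35 minutes

Convert departure to UTC: 05:15 − 5:00 = 00:15 UTC on Sep 7.
Add 2 hours and 39 minutes flight time → 02:54 UTC.
Kestrel Bay is UTC+12:45, so local arrival = 02:54 + 12:45 = 15:39 on Sep 7.
Layover = 19:14 − 15:39 = 3 hours 35 minutes.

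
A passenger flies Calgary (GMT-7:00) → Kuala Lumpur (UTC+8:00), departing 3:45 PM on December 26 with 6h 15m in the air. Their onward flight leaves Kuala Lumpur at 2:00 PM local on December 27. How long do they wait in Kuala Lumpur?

1 hour

Convert departure to UTC: 3:45 PM + 7:00 = 10:45 PM UTC on Dec 26.
Add 6 hours and 15 minutes flight time → 5:00 AM UTC (Dec 27).
Kuala Lumpur is UTC+8:00, so local arrival = 5:00 AM + 8:00 = 1:00 PM on Dec 27.
Layover = 2:00 PM − 1:00 PM = 1 hour.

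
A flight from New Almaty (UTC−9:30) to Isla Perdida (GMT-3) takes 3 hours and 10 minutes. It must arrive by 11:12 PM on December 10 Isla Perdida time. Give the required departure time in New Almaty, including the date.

1:32 PM on December 10

Target arrival in UTC: 11:12 PM + 3:00 = 2:12 AM on Dec 11.
Subtract 3 hours and 10 minutes → departure 11:02 PM UTC on Dec 10.
New Almaty is UTC−9:30: 11:02 PM − 9:30 = 1:32 PM on Dec 10.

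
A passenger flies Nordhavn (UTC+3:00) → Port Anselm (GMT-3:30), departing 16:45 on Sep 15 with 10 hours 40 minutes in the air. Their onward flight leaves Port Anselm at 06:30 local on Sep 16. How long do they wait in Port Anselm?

Convert departure to UTC: 16:45 − 3:00 = 13:45 UTC on Sep 15.
Add 10 hours 40 minutes flight time → 00:25 UTC (Sep 16).
Port Anselm is UTC−3:30, so local arrival = 00:25 − 3:30 = 20:55 on Sep 15.
Layover = 06:30 − 20:55 (+1 day) = 9 hours 35 minutes.

9 hours 35 minutes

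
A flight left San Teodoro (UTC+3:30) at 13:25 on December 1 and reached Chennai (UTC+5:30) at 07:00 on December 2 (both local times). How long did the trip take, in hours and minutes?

Chennai is 2:00 ahead of San Teodoro.
Clock-face elapsed time (ignoring zones) is 17 hours 35 minutes.
Actual elapsed = 17 hours 35 minutes − 2:00 = 15 hours 35 minutes.

15 hours 35 minutes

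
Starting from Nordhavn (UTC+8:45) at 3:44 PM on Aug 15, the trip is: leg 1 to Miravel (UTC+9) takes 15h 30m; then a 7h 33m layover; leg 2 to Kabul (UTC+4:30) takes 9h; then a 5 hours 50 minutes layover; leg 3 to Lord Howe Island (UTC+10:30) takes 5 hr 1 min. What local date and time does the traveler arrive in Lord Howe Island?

12:23 PM on Aug 17

Convert departure to UTC: 3:44 PM − 8:45 = 6:59 AM UTC on Aug 15.
Add 15 hours and 30 minutes leg 1 → 10:29 PM UTC.
Add 7 hours and 33 minutes layover in Miravel → 6:02 AM UTC (Aug 16).
Add 9 hours leg 2 → 3:02 PM UTC.
Add 5 hours and 50 minutes layover in Kabul → 8:52 PM UTC.
Add 5 hours and 1 minute leg 3 → 1:53 AM UTC (Aug 17).
Lord Howe Island is UTC+10:30, so local arrival = 1:53 AM + 10:30 = 12:23 PM on Aug 17.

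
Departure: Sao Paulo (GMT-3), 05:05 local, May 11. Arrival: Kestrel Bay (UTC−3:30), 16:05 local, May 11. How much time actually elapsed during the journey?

Kestrel Bay is 0:30 behind Sao Paulo.
Clock-face elapsed time (ignoring zones) is 11 hours.
Actual elapsed = 11 hours + 0:30 = 11 hours 30 minutes.

11 hours 30 minutes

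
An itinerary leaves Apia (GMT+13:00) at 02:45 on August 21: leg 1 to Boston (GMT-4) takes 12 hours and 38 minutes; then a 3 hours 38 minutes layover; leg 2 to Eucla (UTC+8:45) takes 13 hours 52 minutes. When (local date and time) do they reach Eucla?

Convert departure to UTC: 02:45 − 13:00 = 13:45 UTC on Aug 20.
Add 12 hours 38 minutes leg 1 → 02:23 UTC (Aug 21).
Add 3 hours and 38 minutes layover in Boston → 06:01 UTC.
Add 13 hours and 52 minutes leg 2 → 19:53 UTC.
Eucla is UTC+8:45, so local arrival = 19:53 + 8:45 = 04:38 on Aug 22.

04:38 on August 22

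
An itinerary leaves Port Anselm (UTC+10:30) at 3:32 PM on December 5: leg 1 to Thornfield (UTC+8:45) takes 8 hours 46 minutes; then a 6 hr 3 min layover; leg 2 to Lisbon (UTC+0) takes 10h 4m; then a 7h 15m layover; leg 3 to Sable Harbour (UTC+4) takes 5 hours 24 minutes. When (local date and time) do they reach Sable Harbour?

10:34 PM on December 6

Convert departure to UTC: 3:32 PM − 10:30 = 5:02 AM UTC on Dec 5.
Add 8 hours 46 minutes leg 1 → 1:48 PM UTC.
Add 6 hours and 3 minutes layover in Thornfield → 7:51 PM UTC.
Add 10 hours and 4 minutes leg 2 → 5:55 AM UTC (Dec 6).
Add 7 hours 15 minutes layover in Lisbon → 1:10 PM UTC.
Add 5 hours and 24 minutes leg 3 → 6:34 PM UTC.
Sable Harbour is UTC+4:00, so local arrival = 6:34 PM + 4:00 = 10:34 PM on Dec 6.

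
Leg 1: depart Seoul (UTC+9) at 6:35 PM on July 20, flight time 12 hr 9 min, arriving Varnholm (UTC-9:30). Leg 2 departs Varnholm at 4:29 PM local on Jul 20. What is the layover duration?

4 hours 15 minutes

Convert departure to UTC: 6:35 PM − 9:00 = 9:35 AM UTC on Jul 20.
Add 12 hours 9 minutes flight time → 9:44 PM UTC.
Varnholm is UTC−9:30, so local arrival = 9:44 PM − 9:30 = 12:14 PM on Jul 20.
Layover = 4:29 PM − 12:14 PM = 4 hours 15 minutes.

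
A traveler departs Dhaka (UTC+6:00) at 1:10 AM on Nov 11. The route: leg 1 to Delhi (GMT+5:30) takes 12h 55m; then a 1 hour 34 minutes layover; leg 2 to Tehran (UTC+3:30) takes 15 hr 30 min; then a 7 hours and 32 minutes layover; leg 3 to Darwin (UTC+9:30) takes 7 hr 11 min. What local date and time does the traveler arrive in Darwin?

1:22 AM on Nov 13

Convert departure to UTC: 1:10 AM − 6:00 = 7:10 PM UTC on Nov 10.
Add 12 hours and 55 minutes leg 1 → 8:05 AM UTC (Nov 11).
Add 1 hour and 34 minutes layover in Delhi → 9:39 AM UTC.
Add 15 hours and 30 minutes leg 2 → 1:09 AM UTC (Nov 12).
Add 7 hours 32 minutes layover in Tehran → 8:41 AM UTC.
Add 7 hours 11 minutes leg 3 → 3:52 PM UTC.
Darwin is UTC+9:30, so local arrival = 3:52 PM + 9:30 = 1:22 AM on Nov 13.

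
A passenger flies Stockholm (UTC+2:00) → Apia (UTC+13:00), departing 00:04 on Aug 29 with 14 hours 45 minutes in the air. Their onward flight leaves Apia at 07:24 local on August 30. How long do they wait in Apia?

5 hours 35 minutes

Convert departure to UTC: 00:04 − 2:00 = 22:04 UTC on Aug 28.
Add 14 hours and 45 minutes flight time → 12:49 UTC (Aug 29).
Apia is UTC+13:00, so local arrival = 12:49 + 13:00 = 01:49 on Aug 30.
Layover = 07:24 − 01:49 = 5 hours 35 minutes.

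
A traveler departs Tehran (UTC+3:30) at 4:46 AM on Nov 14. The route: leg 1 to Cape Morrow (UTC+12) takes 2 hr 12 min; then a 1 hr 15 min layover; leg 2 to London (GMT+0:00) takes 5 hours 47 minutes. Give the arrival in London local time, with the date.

Convert departure to UTC: 4:46 AM − 3:30 = 1:16 AM UTC on Nov 14.
Add 2 hours 12 minutes leg 1 → 3:28 AM UTC.
Add 1 hour and 15 minutes layover in Cape Morrow → 4:43 AM UTC.
Add 5 hours 47 minutes leg 2 → 10:30 AM UTC.
London is UTC+0, so local arrival is the same: 10:30 AM on Nov 14.

10:30 AM on November 14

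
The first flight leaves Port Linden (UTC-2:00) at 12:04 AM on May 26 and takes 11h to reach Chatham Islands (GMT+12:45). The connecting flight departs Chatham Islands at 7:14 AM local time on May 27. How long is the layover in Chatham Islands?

Convert departure to UTC: 12:04 AM + 2:00 = 2:04 AM UTC on May 26.
Add 11 hours flight time → 1:04 PM UTC.
Chatham Islands is UTC+12:45, so local arrival = 1:04 PM + 12:45 = 1:49 AM on May 27.
Layover = 7:14 AM − 1:49 AM = 5 hours 25 minutes.

5 hours 25 minutes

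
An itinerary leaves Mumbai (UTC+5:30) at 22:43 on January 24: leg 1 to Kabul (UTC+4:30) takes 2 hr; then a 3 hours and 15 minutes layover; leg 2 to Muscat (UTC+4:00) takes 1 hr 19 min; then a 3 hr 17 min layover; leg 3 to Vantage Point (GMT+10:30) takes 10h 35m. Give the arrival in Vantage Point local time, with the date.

00:09 on Jan 26

Convert departure to UTC: 22:43 − 5:30 = 17:13 UTC on Jan 24.
Add 2 hours leg 1 → 19:13 UTC.
Add 3 hours 15 minutes layover in Kabul → 22:28 UTC.
Add 1 hour 19 minutes leg 2 → 23:47 UTC.
Add 3 hours 17 minutes layover in Muscat → 03:04 UTC (Jan 25).
Add 10 hours 35 minutes leg 3 → 13:39 UTC.
Vantage Point is UTC+10:30, so local arrival = 13:39 + 10:30 = 00:09 on Jan 26.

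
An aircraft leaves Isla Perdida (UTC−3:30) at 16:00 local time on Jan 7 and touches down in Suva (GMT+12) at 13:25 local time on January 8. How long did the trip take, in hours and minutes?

Departure in UTC: 16:00 + 3:30 = 19:30 on Jan 7.
Arrival in UTC: 13:25 − 12:00 = 01:25 on Jan 8.
Elapsed = 01:25 − 19:30 (+1 day) = 5 hours 55 minutes.

5 hours 55 minutes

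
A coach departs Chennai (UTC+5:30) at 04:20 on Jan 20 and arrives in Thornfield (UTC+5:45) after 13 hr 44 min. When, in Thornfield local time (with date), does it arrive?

18:19 on January 20

Convert departure to UTC: 04:20 − 5:30 = 22:50 UTC on Jan 19.
Add 13 hours 44 minutes travel time → 12:34 UTC (Jan 20).
Thornfield is UTC+5:45, so local arrival = 12:34 + 5:45 = 18:19 on Jan 20.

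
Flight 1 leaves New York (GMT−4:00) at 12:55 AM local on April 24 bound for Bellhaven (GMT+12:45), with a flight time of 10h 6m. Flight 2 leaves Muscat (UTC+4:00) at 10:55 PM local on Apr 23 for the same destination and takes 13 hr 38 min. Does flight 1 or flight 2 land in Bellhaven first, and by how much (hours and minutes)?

the second, by 6 hours 28 minutes

Flight 1 in UTC: 12:55 AM + 4:00 = 4:55 AM on Apr 24.
+10 hours 6 minutes → arrive 3:01 PM UTC on Apr 24.
Flight 2 in UTC: 10:55 PM − 4:00 = 6:55 PM on Apr 23.
+13 hours and 38 minutes → arrive 8:33 AM UTC on Apr 24.
Flight 2 lands earlier by 6 hours 28 minutes.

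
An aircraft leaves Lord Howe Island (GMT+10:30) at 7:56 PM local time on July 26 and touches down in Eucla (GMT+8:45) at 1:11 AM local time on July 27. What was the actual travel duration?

Departure in UTC: 7:56 PM − 10:30 = 9:26 AM on Jul 26.
Arrival in UTC: 1:11 AM − 8:45 = 4:26 PM on Jul 26.
Elapsed = 4:26 PM − 9:26 AM = 7 hours.

7 hours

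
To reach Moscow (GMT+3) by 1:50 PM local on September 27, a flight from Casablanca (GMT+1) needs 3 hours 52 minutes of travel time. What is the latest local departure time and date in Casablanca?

7:58 AM on September 27

Target arrival in UTC: 1:50 PM − 3:00 = 10:50 AM on Sep 27.
Subtract 3 hours 52 minutes → departure 6:58 AM UTC on Sep 27.
Casablanca is UTC+1:00: 6:58 AM + 1:00 = 7:58 AM on Sep 27.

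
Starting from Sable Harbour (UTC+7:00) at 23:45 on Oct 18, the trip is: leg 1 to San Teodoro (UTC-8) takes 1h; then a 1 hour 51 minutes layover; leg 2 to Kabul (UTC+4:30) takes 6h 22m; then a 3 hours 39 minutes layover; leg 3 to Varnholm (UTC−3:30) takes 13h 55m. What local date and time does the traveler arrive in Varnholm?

16:02 on October 19

Convert departure to UTC: 23:45 − 7:00 = 16:45 UTC on Oct 18.
Add 1 hour leg 1 → 17:45 UTC.
Add 1 hour and 51 minutes layover in San Teodoro → 19:36 UTC.
Add 6 hours and 22 minutes leg 2 → 01:58 UTC (Oct 19).
Add 3 hours and 39 minutes layover in Kabul → 05:37 UTC.
Add 13 hours 55 minutes leg 3 → 19:32 UTC.
Varnholm is UTC−3:30, so local arrival = 19:32 − 3:30 = 16:02 on Oct 19.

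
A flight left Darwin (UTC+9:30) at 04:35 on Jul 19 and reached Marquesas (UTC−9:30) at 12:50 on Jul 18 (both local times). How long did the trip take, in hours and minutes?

Departure in UTC: 04:35 − 9:30 = 19:05 on Jul 18.
Arrival in UTC: 12:50 + 9:30 = 22:20 on Jul 18.
Elapsed = 22:20 − 19:05 = 3 hours 15 minutes.

3 hours 15 minutes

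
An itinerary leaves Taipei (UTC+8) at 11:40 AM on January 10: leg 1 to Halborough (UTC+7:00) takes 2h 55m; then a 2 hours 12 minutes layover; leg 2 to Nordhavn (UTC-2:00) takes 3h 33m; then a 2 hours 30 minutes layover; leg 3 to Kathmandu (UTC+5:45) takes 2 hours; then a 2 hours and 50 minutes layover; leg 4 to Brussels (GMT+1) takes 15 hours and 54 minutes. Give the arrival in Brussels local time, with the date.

Convert departure to UTC: 11:40 AM − 8:00 = 3:40 AM UTC on Jan 10.
Add 2 hours 55 minutes leg 1 → 6:35 AM UTC.
Add 2 hours and 12 minutes layover in Halborough → 8:47 AM UTC.
Add 3 hours and 33 minutes leg 2 → 12:20 PM UTC.
Add 2 hours 30 minutes layover in Nordhavn → 2:50 PM UTC.
Add 2 hours leg 3 → 4:50 PM UTC.
Add 2 hours and 50 minutes layover in Kathmandu → 7:40 PM UTC.
Add 15 hours and 54 minutes leg 4 → 11:34 AM UTC (Jan 11).
Brussels is UTC+1:00, so local arrival = 11:34 AM + 1:00 = 12:34 PM on Jan 11.

12:34 PM on Jan 11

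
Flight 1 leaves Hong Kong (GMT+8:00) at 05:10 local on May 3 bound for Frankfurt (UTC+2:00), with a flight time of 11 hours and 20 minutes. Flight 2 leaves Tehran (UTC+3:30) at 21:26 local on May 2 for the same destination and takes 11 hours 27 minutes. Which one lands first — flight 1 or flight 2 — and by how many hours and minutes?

Flight 1 in UTC: 05:10 − 8:00 = 21:10 on May 2.
+11 hours 20 minutes → arrive 08:30 UTC on May 3.
Flight 2 in UTC: 21:26 − 3:30 = 17:56 on May 2.
+11 hours and 27 minutes → arrive 05:23 UTC on May 3.
Flight 2 lands earlier by 3 hours 7 minutes.

the second, by 3 hours 7 minutes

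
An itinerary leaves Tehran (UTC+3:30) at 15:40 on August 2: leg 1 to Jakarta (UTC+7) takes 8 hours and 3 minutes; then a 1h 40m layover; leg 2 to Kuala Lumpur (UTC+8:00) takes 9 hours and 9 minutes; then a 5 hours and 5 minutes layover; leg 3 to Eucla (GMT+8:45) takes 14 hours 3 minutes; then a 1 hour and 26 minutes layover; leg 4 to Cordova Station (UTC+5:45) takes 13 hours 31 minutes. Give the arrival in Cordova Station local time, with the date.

Convert departure to UTC: 15:40 − 3:30 = 12:10 UTC on Aug 2.
Add 8 hours and 3 minutes leg 1 → 20:13 UTC.
Add 1 hour 40 minutes layover in Jakarta → 21:53 UTC.
Add 9 hours and 9 minutes leg 2 → 07:02 UTC (Aug 3).
Add 5 hours 5 minutes layover in Kuala Lumpur → 12:07 UTC.
Add 14 hours and 3 minutes leg 3 → 02:10 UTC (Aug 4).
Add 1 hour 26 minutes layover in Eucla → 03:36 UTC.
Add 13 hours 31 minutes leg 4 → 17:07 UTC.
Cordova Station is UTC+5:45, so local arrival = 17:07 + 5:45 = 22:52 on Aug 4.

22:52 on August 4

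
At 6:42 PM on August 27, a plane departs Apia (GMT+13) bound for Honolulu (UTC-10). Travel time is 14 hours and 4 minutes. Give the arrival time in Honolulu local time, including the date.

9:46 AM on August 27

Convert departure to UTC: 6:42 PM − 13:00 = 5:42 AM UTC on Aug 27.
Add 14 hours and 4 minutes travel time → 7:46 PM UTC.
Honolulu is UTC−10:00, so local arrival = 7:46 PM − 10:00 = 9:46 AM on Aug 27.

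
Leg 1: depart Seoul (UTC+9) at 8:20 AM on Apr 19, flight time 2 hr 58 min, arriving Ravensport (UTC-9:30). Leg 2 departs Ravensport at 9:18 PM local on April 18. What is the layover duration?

Convert departure to UTC: 8:20 AM − 9:00 = 11:20 PM UTC on Apr 18.
Add 2 hours 58 minutes flight time → 2:18 AM UTC (Apr 19).
Ravensport is UTC−9:30, so local arrival = 2:18 AM − 9:30 = 4:48 PM on Apr 18.
Layover = 9:18 PM − 4:48 PM = 4 hours 30 minutes.

4 hours 30 minutes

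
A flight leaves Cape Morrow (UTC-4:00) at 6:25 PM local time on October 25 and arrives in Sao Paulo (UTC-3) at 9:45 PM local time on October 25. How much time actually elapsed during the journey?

2 hours 20 minutes

Departure in UTC: 6:25 PM + 4:00 = 10:25 PM on Oct 25.
Arrival in UTC: 9:45 PM + 3:00 = 12:45 AM on Oct 26.
Elapsed = 12:45 AM − 10:25 PM (+1 day) = 2 hours 20 minutes.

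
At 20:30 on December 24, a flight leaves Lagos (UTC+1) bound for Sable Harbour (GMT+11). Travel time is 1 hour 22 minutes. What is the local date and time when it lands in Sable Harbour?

Convert departure to UTC: 20:30 − 1:00 = 19:30 UTC on Dec 24.
Add 1 hour and 22 minutes travel time → 20:52 UTC.
Sable Harbour is UTC+11:00, so local arrival = 20:52 + 11:00 = 07:52 on Dec 25.

07:52 on Dec 25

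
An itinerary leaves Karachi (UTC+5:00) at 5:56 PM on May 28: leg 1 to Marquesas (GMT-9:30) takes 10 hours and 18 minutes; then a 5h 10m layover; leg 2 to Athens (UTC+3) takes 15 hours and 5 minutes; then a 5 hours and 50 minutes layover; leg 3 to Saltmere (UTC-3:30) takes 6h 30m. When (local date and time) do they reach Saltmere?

4:19 AM on May 30

Convert departure to UTC: 5:56 PM − 5:00 = 12:56 PM UTC on May 28.
Add 10 hours and 18 minutes leg 1 → 11:14 PM UTC.
Add 5 hours 10 minutes layover in Marquesas → 4:24 AM UTC (May 29).
Add 15 hours and 5 minutes leg 2 → 7:29 PM UTC.
Add 5 hours and 50 minutes layover in Athens → 1:19 AM UTC (May 30).
Add 6 hours and 30 minutes leg 3 → 7:49 AM UTC.
Saltmere is UTC−3:30, so local arrival = 7:49 AM − 3:30 = 4:19 AM on May 30.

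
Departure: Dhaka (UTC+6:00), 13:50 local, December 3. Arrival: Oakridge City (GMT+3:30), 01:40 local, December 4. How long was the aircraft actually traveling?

14 hours 20 minutes

Departure in UTC: 13:50 − 6:00 = 07:50 on Dec 3.
Arrival in UTC: 01:40 − 3:30 = 22:10 on Dec 3.
Elapsed = 22:10 − 07:50 = 14 hours 20 minutes.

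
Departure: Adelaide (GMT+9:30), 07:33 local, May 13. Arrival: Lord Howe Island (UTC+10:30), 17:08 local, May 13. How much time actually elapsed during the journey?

8 hours 35 minutes

Departure in UTC: 07:33 − 9:30 = 22:03 on May 12.
Arrival in UTC: 17:08 − 10:30 = 06:38 on May 13.
Elapsed = 06:38 − 22:03 (+1 day) = 8 hours 35 minutes.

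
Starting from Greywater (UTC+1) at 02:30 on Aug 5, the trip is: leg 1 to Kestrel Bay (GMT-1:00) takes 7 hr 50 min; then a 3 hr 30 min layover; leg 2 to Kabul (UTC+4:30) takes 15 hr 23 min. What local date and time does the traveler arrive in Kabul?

Convert departure to UTC: 02:30 − 1:00 = 01:30 UTC on Aug 5.
Add 7 hours and 50 minutes leg 1 → 09:20 UTC.
Add 3 hours and 30 minutes layover in Kestrel Bay → 12:50 UTC.
Add 15 hours and 23 minutes leg 2 → 04:13 UTC (Aug 6).
Kabul is UTC+4:30, so local arrival = 04:13 + 4:30 = 08:43 on Aug 6.

08:43 on August 6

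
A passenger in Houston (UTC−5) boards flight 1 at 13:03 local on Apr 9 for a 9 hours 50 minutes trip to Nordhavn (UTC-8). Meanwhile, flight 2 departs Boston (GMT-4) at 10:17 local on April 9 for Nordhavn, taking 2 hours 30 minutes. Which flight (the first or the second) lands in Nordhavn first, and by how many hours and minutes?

Flight 1 in UTC: 13:03 + 5:00 = 18:03 on Apr 9.
+9 hours and 50 minutes → arrive 03:53 UTC on Apr 10.
Flight 2 in UTC: 10:17 + 4:00 = 14:17 on Apr 9.
+2 hours 30 minutes → arrive 16:47 UTC on Apr 9.
Flight 2 lands earlier by 11 hours 6 minutes.

the second, by 11 hours 6 minutes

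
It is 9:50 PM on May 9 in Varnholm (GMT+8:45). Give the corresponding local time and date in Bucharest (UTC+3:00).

Bucharest is 5:45 behind Varnholm.
Shift by the zone difference: 9:50 PM − 5:45 = 4:05 PM on May 9 in Bucharest.

4:05 PM on May 9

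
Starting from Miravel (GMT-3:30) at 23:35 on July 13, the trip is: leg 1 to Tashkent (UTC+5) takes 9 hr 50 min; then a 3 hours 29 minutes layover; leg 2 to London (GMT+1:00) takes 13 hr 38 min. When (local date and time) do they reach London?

07:02 on July 15

Convert departure to UTC: 23:35 + 3:30 = 03:05 UTC on Jul 14.
Add 9 hours and 50 minutes leg 1 → 12:55 UTC.
Add 3 hours 29 minutes layover in Tashkent → 16:24 UTC.
Add 13 hours and 38 minutes leg 2 → 06:02 UTC (Jul 15).
London is UTC+1:00, so local arrival = 06:02 + 1:00 = 07:02 on Jul 15.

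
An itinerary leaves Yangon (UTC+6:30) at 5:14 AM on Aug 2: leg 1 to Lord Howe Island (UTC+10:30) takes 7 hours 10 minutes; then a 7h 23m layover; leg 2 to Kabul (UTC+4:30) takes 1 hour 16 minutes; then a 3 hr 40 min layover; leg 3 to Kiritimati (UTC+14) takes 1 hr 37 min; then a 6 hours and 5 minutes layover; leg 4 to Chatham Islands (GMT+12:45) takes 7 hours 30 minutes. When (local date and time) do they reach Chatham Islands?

Convert departure to UTC: 5:14 AM − 6:30 = 10:44 PM UTC on Aug 1.
Add 7 hours 10 minutes leg 1 → 5:54 AM UTC (Aug 2).
Add 7 hours 23 minutes layover in Lord Howe Island → 1:17 PM UTC.
Add 1 hour 16 minutes leg 2 → 2:33 PM UTC.
Add 3 hours 40 minutes layover in Kabul → 6:13 PM UTC.
Add 1 hour 37 minutes leg 3 → 7:50 PM UTC.
Add 6 hours and 5 minutes layover in Kiritimati → 1:55 AM UTC (Aug 3).
Add 7 hours and 30 minutes leg 4 → 9:25 AM UTC.
Chatham Islands is UTC+12:45, so local arrival = 9:25 AM + 12:45 = 10:10 PM on Aug 3.

10:10 PM on Aug 3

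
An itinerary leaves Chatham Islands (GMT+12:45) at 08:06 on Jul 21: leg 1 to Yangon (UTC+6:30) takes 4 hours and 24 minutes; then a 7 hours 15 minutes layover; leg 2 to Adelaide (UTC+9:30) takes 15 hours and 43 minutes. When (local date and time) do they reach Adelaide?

08:13 on July 22

Convert departure to UTC: 08:06 − 12:45 = 19:21 UTC on Jul 20.
Add 4 hours and 24 minutes leg 1 → 23:45 UTC.
Add 7 hours 15 minutes layover in Yangon → 07:00 UTC (Jul 21).
Add 15 hours and 43 minutes leg 2 → 22:43 UTC.
Adelaide is UTC+9:30, so local arrival = 22:43 + 9:30 = 08:13 on Jul 22.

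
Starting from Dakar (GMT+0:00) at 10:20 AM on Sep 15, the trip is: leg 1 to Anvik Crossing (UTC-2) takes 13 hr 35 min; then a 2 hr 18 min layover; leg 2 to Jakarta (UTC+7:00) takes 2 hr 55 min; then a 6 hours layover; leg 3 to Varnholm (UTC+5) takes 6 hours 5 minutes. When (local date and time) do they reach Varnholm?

10:13 PM on September 16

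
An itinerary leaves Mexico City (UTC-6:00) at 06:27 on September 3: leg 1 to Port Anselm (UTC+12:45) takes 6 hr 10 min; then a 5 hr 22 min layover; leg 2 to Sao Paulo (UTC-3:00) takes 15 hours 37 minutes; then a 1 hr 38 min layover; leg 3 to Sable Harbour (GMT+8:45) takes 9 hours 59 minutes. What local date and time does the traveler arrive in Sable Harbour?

11:58 on Sep 5

Convert departure to UTC: 06:27 + 6:00 = 12:27 UTC on Sep 3.
Add 6 hours 10 minutes leg 1 → 18:37 UTC.
Add 5 hours and 22 minutes layover in Port Anselm → 23:59 UTC.
Add 15 hours and 37 minutes leg 2 → 15:36 UTC (Sep 4).
Add 1 hour and 38 minutes layover in Sao Paulo → 17:14 UTC.
Add 9 hours 59 minutes leg 3 → 03:13 UTC (Sep 5).
Sable Harbour is UTC+8:45, so local arrival = 03:13 + 8:45 = 11:58 on Sep 5.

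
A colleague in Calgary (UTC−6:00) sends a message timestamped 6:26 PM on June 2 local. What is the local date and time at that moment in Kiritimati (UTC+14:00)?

2:26 PM on Jun 3

Kiritimati is 20:00 ahead of Calgary.
Shift by the zone difference: 6:26 PM + 20:00 = 2:26 PM on Jun 3 in Kiritimati.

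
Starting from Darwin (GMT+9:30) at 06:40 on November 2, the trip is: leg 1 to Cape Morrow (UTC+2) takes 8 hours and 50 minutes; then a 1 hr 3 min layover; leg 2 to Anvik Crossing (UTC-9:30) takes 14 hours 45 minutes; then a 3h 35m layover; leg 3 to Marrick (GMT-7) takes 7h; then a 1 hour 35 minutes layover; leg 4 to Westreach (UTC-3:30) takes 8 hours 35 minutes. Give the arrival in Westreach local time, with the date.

15:03 on November 3

Convert departure to UTC: 06:40 − 9:30 = 21:10 UTC on Nov 1.
Add 8 hours and 50 minutes leg 1 → 06:00 UTC (Nov 2).
Add 1 hour and 3 minutes layover in Cape Morrow → 07:03 UTC.
Add 14 hours 45 minutes leg 2 → 21:48 UTC.
Add 3 hours and 35 minutes layover in Anvik Crossing → 01:23 UTC (Nov 3).
Add 7 hours leg 3 → 08:23 UTC.
Add 1 hour 35 minutes layover in Marrick → 09:58 UTC.
Add 8 hours and 35 minutes leg 4 → 18:33 UTC.
Westreach is UTC−3:30, so local arrival = 18:33 − 3:30 = 15:03 on Nov 3.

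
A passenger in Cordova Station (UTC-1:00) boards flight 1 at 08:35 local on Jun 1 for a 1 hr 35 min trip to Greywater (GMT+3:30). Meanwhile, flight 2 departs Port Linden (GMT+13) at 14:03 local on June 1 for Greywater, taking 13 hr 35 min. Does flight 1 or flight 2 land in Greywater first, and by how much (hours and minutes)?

Flight 1 in UTC: 08:35 + 1:00 = 09:35 on Jun 1.
+1 hour 35 minutes → arrive 11:10 UTC on Jun 1.
Flight 2 in UTC: 14:03 − 13:00 = 01:03 on Jun 1.
+13 hours 35 minutes → arrive 14:38 UTC on Jun 1.
Flight 1 lands earlier by 3 hours 28 minutes.

the first, by 3 hours 28 minutes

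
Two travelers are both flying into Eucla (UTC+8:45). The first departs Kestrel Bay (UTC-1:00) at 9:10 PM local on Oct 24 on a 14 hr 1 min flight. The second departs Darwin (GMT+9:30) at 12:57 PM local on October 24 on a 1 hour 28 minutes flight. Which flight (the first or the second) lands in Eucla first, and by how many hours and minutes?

Flight 1 in UTC: 9:10 PM + 1:00 = 10:10 PM on Oct 24.
+14 hours 1 minute → arrive 12:11 PM UTC on Oct 25.
Flight 2 in UTC: 12:57 PM − 9:30 = 3:27 AM on Oct 24.
+1 hour and 28 minutes → arrive 4:55 AM UTC on Oct 24.
Flight 2 lands earlier by 31 hours 16 minutes.

the second, by 31 hours 16 minutes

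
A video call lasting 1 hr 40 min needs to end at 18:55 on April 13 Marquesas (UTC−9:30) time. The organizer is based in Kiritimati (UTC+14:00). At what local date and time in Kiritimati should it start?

16:45 on Apr 14

Target end time in UTC: 18:55 + 9:30 = 04:25 on Apr 14.
Subtract 1 hour 40 minutes → start 02:45 UTC on Apr 14.
Kiritimati is UTC+14:00: 02:45 + 14:00 = 16:45 on Apr 14.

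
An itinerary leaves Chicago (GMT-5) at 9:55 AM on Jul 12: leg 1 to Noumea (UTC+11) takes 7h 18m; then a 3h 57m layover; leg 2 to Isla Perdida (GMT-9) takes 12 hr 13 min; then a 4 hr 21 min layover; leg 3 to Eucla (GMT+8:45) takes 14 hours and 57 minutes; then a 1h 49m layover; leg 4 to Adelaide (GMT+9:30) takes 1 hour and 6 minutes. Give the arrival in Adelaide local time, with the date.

10:06 PM on July 14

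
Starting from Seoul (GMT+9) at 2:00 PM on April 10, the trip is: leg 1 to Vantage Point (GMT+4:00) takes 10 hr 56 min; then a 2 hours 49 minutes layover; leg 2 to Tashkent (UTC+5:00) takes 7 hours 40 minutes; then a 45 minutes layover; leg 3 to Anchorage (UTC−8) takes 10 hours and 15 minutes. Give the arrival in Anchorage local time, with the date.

5:25 AM on April 11

Convert departure to UTC: 2:00 PM − 9:00 = 5:00 AM UTC on Apr 10.
Add 10 hours and 56 minutes leg 1 → 3:56 PM UTC.
Add 2 hours and 49 minutes layover in Vantage Point → 6:45 PM UTC.
Add 7 hours 40 minutes leg 2 → 2:25 AM UTC (Apr 11).
Add 45 minutes layover in Tashkent → 3:10 AM UTC.
Add 10 hours 15 minutes leg 3 → 1:25 PM UTC.
Anchorage is UTC−8:00, so local arrival = 1:25 PM − 8:00 = 5:25 AM on Apr 11.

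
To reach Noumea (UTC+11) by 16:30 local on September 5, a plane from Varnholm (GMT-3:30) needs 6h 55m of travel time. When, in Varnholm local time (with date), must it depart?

19:05 on September 4

Target arrival in UTC: 16:30 − 11:00 = 05:30 on Sep 5.
Subtract 6 hours 55 minutes → departure 22:35 UTC on Sep 4.
Varnholm is UTC−3:30: 22:35 − 3:30 = 19:05 on Sep 4.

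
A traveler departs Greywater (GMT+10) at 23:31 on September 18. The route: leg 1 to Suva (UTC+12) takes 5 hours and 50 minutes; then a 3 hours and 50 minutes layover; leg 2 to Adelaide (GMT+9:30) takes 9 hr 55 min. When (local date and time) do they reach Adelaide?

Convert departure to UTC: 23:31 − 10:00 = 13:31 UTC on Sep 18.
Add 5 hours 50 minutes leg 1 → 19:21 UTC.
Add 3 hours 50 minutes layover in Suva → 23:11 UTC.
Add 9 hours and 55 minutes leg 2 → 09:06 UTC (Sep 19).
Adelaide is UTC+9:30, so local arrival = 09:06 + 9:30 = 18:36 on Sep 19.

18:36 on Sep 19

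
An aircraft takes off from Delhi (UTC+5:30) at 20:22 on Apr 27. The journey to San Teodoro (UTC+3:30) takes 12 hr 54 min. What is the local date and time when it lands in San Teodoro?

07:16 on Apr 28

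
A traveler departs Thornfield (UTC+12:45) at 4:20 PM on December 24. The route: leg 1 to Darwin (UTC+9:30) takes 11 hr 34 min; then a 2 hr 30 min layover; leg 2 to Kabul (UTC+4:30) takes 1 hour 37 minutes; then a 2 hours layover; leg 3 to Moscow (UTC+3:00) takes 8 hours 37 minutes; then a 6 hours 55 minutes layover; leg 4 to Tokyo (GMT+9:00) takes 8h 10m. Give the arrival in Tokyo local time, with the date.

5:58 AM on December 26

Convert departure to UTC: 4:20 PM − 12:45 = 3:35 AM UTC on Dec 24.
Add 11 hours 34 minutes leg 1 → 3:09 PM UTC.
Add 2 hours and 30 minutes layover in Darwin → 5:39 PM UTC.
Add 1 hour and 37 minutes leg 2 → 7:16 PM UTC.
Add 2 hours layover in Kabul → 9:16 PM UTC.
Add 8 hours and 37 minutes leg 3 → 5:53 AM UTC (Dec 25).
Add 6 hours 55 minutes layover in Moscow → 12:48 PM UTC.
Add 8 hours and 10 minutes leg 4 → 8:58 PM UTC.
Tokyo is UTC+9:00, so local arrival = 8:58 PM + 9:00 = 5:58 AM on Dec 26.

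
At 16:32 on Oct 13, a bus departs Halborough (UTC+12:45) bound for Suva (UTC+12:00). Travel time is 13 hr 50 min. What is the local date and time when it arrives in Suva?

05:37 on October 14

Convert departure to UTC: 16:32 − 12:45 = 03:47 UTC on Oct 13.
Add 13 hours 50 minutes travel time → 17:37 UTC.
Suva is UTC+12:00, so local arrival = 17:37 + 12:00 = 05:37 on Oct 14.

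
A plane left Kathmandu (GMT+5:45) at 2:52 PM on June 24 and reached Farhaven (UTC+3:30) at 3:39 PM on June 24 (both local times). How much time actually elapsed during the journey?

Departure in UTC: 2:52 PM − 5:45 = 9:07 AM on Jun 24.
Arrival in UTC: 3:39 PM − 3:30 = 12:09 PM on Jun 24.
Elapsed = 12:09 PM − 9:07 AM = 3 hours 2 minutes.

3 hours 2 minutes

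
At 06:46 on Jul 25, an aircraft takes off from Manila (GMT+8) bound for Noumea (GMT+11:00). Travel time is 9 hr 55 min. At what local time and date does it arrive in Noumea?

19:41 on July 25

Noumea is 3:00 ahead of Manila.
After 9 hours and 55 minutes it is 16:41 in Manila.
Shift by the zone difference: 16:41 + 3:00 = 19:41 on Jul 25 in Noumea.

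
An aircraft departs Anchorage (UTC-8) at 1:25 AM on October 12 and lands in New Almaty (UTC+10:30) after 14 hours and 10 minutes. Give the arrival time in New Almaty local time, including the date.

New Almaty is 18:30 ahead of Anchorage.
After 14 hours and 10 minutes it is 3:35 PM in Anchorage.
Shift by the zone difference: 3:35 PM + 18:30 = 10:05 AM on Oct 13 in New Almaty.

10:05 AM on Oct 13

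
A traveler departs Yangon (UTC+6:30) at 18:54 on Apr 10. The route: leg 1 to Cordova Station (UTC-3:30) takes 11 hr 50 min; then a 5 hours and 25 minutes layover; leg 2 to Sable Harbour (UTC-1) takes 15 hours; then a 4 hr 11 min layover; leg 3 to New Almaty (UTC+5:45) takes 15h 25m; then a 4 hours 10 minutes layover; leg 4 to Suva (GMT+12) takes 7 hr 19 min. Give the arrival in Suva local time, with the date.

Convert departure to UTC: 18:54 − 6:30 = 12:24 UTC on Apr 10.
Add 11 hours and 50 minutes leg 1 → 00:14 UTC (Apr 11).
Add 5 hours and 25 minutes layover in Cordova Station → 05:39 UTC.
Add 15 hours leg 2 → 20:39 UTC.
Add 4 hours 11 minutes layover in Sable Harbour → 00:50 UTC (Apr 12).
Add 15 hours 25 minutes leg 3 → 16:15 UTC.
Add 4 hours 10 minutes layover in New Almaty → 20:25 UTC.
Add 7 hours 19 minutes leg 4 → 03:44 UTC (Apr 13).
Suva is UTC+12:00, so local arrival = 03:44 + 12:00 = 15:44 on Apr 13.

15:44 on April 13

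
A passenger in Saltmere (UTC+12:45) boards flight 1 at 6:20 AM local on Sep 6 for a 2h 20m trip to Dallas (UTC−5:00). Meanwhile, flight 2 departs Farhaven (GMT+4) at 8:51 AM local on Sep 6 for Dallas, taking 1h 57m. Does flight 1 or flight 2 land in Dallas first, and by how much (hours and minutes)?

the first, by 10 hours 53 minutes

Flight 1 in UTC: 6:20 AM − 12:45 = 5:35 PM on Sep 5.
+2 hours and 20 minutes → arrive 7:55 PM UTC on Sep 5.
Flight 2 in UTC: 8:51 AM − 4:00 = 4:51 AM on Sep 6.
+1 hour and 57 minutes → arrive 6:48 AM UTC on Sep 6.
Flight 1 lands earlier by 10 hours 53 minutes.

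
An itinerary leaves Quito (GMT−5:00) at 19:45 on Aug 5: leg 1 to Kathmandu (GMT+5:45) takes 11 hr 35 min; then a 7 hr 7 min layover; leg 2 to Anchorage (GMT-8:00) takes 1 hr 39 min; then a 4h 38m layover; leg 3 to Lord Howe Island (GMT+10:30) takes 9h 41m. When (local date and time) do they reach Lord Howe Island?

Convert departure to UTC: 19:45 + 5:00 = 00:45 UTC on Aug 6.
Add 11 hours and 35 minutes leg 1 → 12:20 UTC.
Add 7 hours 7 minutes layover in Kathmandu → 19:27 UTC.
Add 1 hour and 39 minutes leg 2 → 21:06 UTC.
Add 4 hours and 38 minutes layover in Anchorage → 01:44 UTC (Aug 7).
Add 9 hours 41 minutes leg 3 → 11:25 UTC.
Lord Howe Island is UTC+10:30, so local arrival = 11:25 + 10:30 = 21:55 on Aug 7.

21:55 on Aug 7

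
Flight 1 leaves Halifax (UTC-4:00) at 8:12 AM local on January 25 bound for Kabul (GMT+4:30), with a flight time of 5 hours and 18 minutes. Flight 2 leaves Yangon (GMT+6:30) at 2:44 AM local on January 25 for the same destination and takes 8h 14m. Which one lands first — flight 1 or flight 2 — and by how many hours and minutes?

the second, by 13 hours 2 minutes

Flight 1 in UTC: 8:12 AM + 4:00 = 12:12 PM on Jan 25.
+5 hours and 18 minutes → arrive 5:30 PM UTC on Jan 25.
Flight 2 in UTC: 2:44 AM − 6:30 = 8:14 PM on Jan 24.
+8 hours 14 minutes → arrive 4:28 AM UTC on Jan 25.
Flight 2 lands earlier by 13 hours 2 minutes.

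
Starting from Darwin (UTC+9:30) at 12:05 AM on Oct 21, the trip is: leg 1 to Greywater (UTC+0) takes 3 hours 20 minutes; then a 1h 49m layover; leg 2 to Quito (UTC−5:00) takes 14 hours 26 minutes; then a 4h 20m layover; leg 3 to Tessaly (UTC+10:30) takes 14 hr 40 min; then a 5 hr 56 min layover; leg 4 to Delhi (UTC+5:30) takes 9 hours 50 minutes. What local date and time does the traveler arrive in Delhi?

2:26 AM on October 23

Convert departure to UTC: 12:05 AM − 9:30 = 2:35 PM UTC on Oct 20.
Add 3 hours 20 minutes leg 1 → 5:55 PM UTC.
Add 1 hour and 49 minutes layover in Greywater → 7:44 PM UTC.
Add 14 hours 26 minutes leg 2 → 10:10 AM UTC (Oct 21).
Add 4 hours and 20 minutes layover in Quito → 2:30 PM UTC.
Add 14 hours 40 minutes leg 3 → 5:10 AM UTC (Oct 22).
Add 5 hours and 56 minutes layover in Tessaly → 11:06 AM UTC.
Add 9 hours and 50 minutes leg 4 → 8:56 PM UTC.
Delhi is UTC+5:30, so local arrival = 8:56 PM + 5:30 = 2:26 AM on Oct 23.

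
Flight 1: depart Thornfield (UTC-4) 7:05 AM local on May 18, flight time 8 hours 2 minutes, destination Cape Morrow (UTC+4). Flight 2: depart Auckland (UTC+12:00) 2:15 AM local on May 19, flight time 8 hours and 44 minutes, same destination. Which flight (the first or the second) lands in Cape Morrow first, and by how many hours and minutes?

the first, by 3 hours 52 minutes

Flight 1 in UTC: 7:05 AM + 4:00 = 11:05 AM on May 18.
+8 hours 2 minutes → arrive 7:07 PM UTC on May 18.
Flight 2 in UTC: 2:15 AM − 12:00 = 2:15 PM on May 18.
+8 hours and 44 minutes → arrive 10:59 PM UTC on May 18.
Flight 1 lands earlier by 3 hours 52 minutes.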